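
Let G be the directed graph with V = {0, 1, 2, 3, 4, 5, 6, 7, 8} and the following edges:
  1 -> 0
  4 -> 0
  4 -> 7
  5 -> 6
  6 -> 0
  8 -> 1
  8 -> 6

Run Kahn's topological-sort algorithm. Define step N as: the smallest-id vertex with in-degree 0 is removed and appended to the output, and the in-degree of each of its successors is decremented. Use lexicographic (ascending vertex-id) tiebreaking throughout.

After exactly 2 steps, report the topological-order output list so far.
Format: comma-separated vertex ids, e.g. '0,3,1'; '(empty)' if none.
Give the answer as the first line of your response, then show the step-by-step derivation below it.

2,3

step 1: output 2; order=[2]; indeg=(3,1,0,0,0,0,2,1,0)
step 2: output 3; order=[2,3]; indeg=(3,1,0,0,0,0,2,1,0)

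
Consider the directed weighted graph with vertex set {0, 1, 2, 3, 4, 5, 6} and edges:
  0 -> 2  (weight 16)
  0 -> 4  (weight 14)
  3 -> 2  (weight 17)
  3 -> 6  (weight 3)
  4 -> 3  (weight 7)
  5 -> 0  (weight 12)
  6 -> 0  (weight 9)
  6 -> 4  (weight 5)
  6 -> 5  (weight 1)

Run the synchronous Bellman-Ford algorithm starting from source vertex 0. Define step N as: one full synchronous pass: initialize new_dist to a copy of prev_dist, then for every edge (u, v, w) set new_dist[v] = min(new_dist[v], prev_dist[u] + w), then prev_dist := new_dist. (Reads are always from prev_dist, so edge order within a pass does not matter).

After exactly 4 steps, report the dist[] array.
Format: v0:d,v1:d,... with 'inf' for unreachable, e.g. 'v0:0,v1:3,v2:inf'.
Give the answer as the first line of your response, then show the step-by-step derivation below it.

v0:0,v1:inf,v2:16,v3:21,v4:14,v5:25,v6:24

step 1: dist = v0:0,v1:inf,v2:16,v3:inf,v4:14,v5:inf,v6:inf
step 2: dist = v0:0,v1:inf,v2:16,v3:21,v4:14,v5:inf,v6:inf
step 3: dist = v0:0,v1:inf,v2:16,v3:21,v4:14,v5:inf,v6:24
step 4: dist = v0:0,v1:inf,v2:16,v3:21,v4:14,v5:25,v6:24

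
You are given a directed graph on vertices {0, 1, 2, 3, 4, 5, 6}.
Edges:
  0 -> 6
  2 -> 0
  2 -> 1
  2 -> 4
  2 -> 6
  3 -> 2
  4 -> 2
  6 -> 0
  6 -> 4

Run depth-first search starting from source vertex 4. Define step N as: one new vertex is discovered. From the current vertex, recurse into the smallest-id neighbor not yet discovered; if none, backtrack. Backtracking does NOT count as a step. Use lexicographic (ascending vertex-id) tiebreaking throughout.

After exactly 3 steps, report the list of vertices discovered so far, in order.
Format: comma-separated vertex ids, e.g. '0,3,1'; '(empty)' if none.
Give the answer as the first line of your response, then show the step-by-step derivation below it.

4,2,0

step 1: discover 4; path=4; order=4
step 2: discover 2; path=4>2; order=4,2
step 3: discover 0; path=4>2>0; order=4,2,0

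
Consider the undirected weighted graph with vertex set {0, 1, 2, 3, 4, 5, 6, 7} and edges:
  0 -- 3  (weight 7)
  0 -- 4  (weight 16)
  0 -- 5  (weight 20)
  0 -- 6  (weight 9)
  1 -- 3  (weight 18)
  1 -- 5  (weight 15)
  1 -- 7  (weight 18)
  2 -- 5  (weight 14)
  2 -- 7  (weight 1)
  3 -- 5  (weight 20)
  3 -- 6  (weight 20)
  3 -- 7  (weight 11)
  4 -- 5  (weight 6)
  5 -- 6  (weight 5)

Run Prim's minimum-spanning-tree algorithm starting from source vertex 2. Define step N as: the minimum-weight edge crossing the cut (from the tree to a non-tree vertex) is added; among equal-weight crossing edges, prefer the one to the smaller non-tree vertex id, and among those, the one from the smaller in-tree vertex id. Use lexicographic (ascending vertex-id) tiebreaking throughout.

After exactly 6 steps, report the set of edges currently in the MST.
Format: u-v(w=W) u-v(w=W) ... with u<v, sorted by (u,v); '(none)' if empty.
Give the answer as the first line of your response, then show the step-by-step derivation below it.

0-3(w=7) 0-6(w=9) 2-7(w=1) 3-7(w=11) 4-5(w=6) 5-6(w=5)

step 1: add edge 2-7 (w=1); MST = {2-7(w=1)}
step 2: add edge 3-7 (w=11); MST = {2-7(w=1) 3-7(w=11)}
step 3: add edge 0-3 (w=7); MST = {0-3(w=7) 2-7(w=1) 3-7(w=11)}
step 4: add edge 0-6 (w=9); MST = {0-3(w=7) 0-6(w=9) 2-7(w=1) 3-7(w=11)}
step 5: add edge 5-6 (w=5); MST = {0-3(w=7) 0-6(w=9) 2-7(w=1) 3-7(w=11) 5-6(w=5)}
step 6: add edge 4-5 (w=6); MST = {0-3(w=7) 0-6(w=9) 2-7(w=1) 3-7(w=11) 4-5(w=6) 5-6(w=5)}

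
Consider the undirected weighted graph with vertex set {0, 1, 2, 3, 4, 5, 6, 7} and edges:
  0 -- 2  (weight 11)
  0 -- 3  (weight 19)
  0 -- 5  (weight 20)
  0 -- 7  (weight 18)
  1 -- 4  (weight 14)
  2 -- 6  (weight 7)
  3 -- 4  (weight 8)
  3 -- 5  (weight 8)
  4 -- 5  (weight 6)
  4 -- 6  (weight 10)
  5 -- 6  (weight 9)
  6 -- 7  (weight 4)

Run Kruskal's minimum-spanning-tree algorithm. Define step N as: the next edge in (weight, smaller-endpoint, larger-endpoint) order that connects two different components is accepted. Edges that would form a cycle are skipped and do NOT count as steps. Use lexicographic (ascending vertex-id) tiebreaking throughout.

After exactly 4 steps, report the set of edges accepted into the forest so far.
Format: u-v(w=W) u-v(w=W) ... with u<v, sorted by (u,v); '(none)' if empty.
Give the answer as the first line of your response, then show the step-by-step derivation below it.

2-6(w=7) 3-4(w=8) 4-5(w=6) 6-7(w=4)

step 1: add edge 6-7 (w=4); MST = {6-7(w=4)}
step 2: add edge 4-5 (w=6); MST = {4-5(w=6) 6-7(w=4)}
step 3: add edge 2-6 (w=7); MST = {2-6(w=7) 4-5(w=6) 6-7(w=4)}
step 4: add edge 3-4 (w=8); MST = {2-6(w=7) 3-4(w=8) 4-5(w=6) 6-7(w=4)}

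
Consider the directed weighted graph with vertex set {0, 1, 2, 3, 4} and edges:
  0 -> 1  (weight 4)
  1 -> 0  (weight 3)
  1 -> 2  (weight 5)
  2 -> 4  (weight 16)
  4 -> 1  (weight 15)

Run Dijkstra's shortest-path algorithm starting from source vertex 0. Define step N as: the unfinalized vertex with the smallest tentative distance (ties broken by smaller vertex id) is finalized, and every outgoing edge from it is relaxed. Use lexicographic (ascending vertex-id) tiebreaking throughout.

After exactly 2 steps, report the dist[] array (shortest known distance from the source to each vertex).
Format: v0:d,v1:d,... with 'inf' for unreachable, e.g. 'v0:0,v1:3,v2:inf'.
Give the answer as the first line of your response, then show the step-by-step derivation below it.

v0:0,v1:4,v2:9,v3:inf,v4:inf

step 1: dist = v0:0,v1:4,v2:inf,v3:inf,v4:inf
step 2: dist = v0:0,v1:4,v2:9,v3:inf,v4:inf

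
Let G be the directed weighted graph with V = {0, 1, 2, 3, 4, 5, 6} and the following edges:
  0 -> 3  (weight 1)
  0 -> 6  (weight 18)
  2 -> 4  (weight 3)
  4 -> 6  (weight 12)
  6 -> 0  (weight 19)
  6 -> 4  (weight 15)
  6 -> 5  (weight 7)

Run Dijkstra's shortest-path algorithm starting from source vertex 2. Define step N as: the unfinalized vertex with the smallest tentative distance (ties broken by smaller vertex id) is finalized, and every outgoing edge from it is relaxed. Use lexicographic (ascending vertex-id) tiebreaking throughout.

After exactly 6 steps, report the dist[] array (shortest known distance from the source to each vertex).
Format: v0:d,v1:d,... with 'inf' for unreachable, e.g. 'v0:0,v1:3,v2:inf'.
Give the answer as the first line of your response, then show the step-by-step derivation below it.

v0:34,v1:inf,v2:0,v3:35,v4:3,v5:22,v6:15

step 1: dist = v0:inf,v1:inf,v2:0,v3:inf,v4:3,v5:inf,v6:inf
step 2: dist = v0:inf,v1:inf,v2:0,v3:inf,v4:3,v5:inf,v6:15
step 3: dist = v0:34,v1:inf,v2:0,v3:inf,v4:3,v5:22,v6:15
step 4: dist = v0:34,v1:inf,v2:0,v3:inf,v4:3,v5:22,v6:15
step 5: dist = v0:34,v1:inf,v2:0,v3:35,v4:3,v5:22,v6:15
step 6: dist = v0:34,v1:inf,v2:0,v3:35,v4:3,v5:22,v6:15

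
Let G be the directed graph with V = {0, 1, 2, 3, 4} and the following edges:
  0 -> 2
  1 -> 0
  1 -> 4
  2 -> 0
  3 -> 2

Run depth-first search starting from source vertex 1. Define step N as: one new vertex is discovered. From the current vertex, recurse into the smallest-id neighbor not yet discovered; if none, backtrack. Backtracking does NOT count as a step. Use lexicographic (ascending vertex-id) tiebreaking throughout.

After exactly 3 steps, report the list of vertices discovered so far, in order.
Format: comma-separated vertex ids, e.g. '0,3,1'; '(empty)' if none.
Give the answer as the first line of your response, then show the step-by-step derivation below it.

1,0,2

step 1: discover 1; path=1; order=1
step 2: discover 0; path=1>0; order=1,0
step 3: discover 2; path=1>0>2; order=1,0,2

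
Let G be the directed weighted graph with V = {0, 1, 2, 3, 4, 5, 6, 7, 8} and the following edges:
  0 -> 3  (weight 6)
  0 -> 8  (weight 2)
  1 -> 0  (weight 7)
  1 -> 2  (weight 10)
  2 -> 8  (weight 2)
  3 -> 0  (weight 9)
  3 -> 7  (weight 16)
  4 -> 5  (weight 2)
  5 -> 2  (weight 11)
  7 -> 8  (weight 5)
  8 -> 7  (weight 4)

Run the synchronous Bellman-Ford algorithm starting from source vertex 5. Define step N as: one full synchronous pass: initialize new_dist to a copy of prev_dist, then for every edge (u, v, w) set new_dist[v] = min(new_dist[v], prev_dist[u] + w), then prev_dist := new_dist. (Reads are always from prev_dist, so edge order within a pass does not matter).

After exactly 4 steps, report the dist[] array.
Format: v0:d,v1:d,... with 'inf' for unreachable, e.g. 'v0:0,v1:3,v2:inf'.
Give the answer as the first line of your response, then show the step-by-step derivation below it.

v0:inf,v1:inf,v2:11,v3:inf,v4:inf,v5:0,v6:inf,v7:17,v8:13

step 1: dist = v0:inf,v1:inf,v2:11,v3:inf,v4:inf,v5:0,v6:inf,v7:inf,v8:inf
step 2: dist = v0:inf,v1:inf,v2:11,v3:inf,v4:inf,v5:0,v6:inf,v7:inf,v8:13
step 3: dist = v0:inf,v1:inf,v2:11,v3:inf,v4:inf,v5:0,v6:inf,v7:17,v8:13
step 4: dist = v0:inf,v1:inf,v2:11,v3:inf,v4:inf,v5:0,v6:inf,v7:17,v8:13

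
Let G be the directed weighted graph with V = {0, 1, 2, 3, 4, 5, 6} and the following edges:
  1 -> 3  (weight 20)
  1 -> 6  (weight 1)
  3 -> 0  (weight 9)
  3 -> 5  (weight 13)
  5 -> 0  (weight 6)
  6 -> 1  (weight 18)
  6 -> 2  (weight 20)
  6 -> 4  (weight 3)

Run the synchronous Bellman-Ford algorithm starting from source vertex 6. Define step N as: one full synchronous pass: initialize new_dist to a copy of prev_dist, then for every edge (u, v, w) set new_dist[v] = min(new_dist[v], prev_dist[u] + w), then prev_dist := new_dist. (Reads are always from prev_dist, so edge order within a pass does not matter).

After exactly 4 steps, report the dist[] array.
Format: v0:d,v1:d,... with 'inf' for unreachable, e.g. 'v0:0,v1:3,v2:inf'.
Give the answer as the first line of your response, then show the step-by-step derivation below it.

v0:47,v1:18,v2:20,v3:38,v4:3,v5:51,v6:0

step 1: dist = v0:inf,v1:18,v2:20,v3:inf,v4:3,v5:inf,v6:0
step 2: dist = v0:inf,v1:18,v2:20,v3:38,v4:3,v5:inf,v6:0
step 3: dist = v0:47,v1:18,v2:20,v3:38,v4:3,v5:51,v6:0
step 4: dist = v0:47,v1:18,v2:20,v3:38,v4:3,v5:51,v6:0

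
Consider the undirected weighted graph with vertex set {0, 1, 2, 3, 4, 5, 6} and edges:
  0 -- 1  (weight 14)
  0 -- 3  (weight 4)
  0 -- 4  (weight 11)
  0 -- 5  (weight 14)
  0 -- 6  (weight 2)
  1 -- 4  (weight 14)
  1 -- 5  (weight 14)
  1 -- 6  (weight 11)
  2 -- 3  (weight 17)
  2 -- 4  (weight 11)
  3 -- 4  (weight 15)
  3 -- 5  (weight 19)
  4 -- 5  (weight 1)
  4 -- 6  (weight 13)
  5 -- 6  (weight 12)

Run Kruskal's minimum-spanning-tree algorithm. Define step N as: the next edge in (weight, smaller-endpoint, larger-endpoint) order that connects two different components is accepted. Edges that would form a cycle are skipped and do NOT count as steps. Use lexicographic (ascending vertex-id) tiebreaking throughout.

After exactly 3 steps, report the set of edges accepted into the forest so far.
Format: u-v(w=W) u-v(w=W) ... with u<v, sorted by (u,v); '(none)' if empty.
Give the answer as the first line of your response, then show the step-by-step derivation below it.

0-3(w=4) 0-6(w=2) 4-5(w=1)

step 1: add edge 4-5 (w=1); MST = {4-5(w=1)}
step 2: add edge 0-6 (w=2); MST = {0-6(w=2) 4-5(w=1)}
step 3: add edge 0-3 (w=4); MST = {0-3(w=4) 0-6(w=2) 4-5(w=1)}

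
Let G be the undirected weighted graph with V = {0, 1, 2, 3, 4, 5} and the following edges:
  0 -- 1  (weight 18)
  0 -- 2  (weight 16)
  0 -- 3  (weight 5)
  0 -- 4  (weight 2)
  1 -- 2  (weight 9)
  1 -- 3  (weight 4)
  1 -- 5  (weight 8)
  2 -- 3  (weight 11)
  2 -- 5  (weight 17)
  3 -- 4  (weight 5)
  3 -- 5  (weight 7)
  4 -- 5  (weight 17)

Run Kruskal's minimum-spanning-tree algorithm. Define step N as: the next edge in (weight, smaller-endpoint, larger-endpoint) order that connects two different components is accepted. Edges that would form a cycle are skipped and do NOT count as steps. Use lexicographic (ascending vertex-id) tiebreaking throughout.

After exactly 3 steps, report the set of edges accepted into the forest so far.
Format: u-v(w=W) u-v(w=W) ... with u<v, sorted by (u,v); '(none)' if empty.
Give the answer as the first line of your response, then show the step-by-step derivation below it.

0-3(w=5) 0-4(w=2) 1-3(w=4)

step 1: add edge 0-4 (w=2); MST = {0-4(w=2)}
step 2: add edge 1-3 (w=4); MST = {0-4(w=2) 1-3(w=4)}
step 3: add edge 0-3 (w=5); MST = {0-3(w=5) 0-4(w=2) 1-3(w=4)}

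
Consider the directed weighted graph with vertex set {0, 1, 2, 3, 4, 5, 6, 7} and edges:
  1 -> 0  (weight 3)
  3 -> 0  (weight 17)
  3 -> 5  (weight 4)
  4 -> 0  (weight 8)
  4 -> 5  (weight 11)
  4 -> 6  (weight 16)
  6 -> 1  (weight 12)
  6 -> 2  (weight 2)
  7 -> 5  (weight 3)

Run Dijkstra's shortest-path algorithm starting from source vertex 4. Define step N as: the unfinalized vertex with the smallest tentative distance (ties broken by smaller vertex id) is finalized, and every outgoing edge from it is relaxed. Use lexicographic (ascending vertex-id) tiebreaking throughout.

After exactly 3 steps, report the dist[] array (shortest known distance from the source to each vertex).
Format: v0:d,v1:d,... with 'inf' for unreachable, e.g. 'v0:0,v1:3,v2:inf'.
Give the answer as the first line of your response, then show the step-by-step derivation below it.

v0:8,v1:inf,v2:inf,v3:inf,v4:0,v5:11,v6:16,v7:inf

step 1: dist = v0:8,v1:inf,v2:inf,v3:inf,v4:0,v5:11,v6:16,v7:inf
step 2: dist = v0:8,v1:inf,v2:inf,v3:inf,v4:0,v5:11,v6:16,v7:inf
step 3: dist = v0:8,v1:inf,v2:inf,v3:inf,v4:0,v5:11,v6:16,v7:inf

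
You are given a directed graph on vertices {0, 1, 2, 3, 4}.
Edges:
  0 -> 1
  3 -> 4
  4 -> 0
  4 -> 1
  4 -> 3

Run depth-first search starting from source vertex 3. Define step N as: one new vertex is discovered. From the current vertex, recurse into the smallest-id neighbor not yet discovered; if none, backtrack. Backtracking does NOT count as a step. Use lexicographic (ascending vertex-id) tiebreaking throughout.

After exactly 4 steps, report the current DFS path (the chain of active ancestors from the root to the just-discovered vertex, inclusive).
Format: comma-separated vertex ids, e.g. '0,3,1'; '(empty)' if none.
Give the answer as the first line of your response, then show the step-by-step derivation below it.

3,4,0,1

step 1: discover 3; path=3; order=3
step 2: discover 4; path=3>4; order=3,4
step 3: discover 0; path=3>4>0; order=3,4,0
step 4: discover 1; path=3>4>0>1; order=3,4,0,1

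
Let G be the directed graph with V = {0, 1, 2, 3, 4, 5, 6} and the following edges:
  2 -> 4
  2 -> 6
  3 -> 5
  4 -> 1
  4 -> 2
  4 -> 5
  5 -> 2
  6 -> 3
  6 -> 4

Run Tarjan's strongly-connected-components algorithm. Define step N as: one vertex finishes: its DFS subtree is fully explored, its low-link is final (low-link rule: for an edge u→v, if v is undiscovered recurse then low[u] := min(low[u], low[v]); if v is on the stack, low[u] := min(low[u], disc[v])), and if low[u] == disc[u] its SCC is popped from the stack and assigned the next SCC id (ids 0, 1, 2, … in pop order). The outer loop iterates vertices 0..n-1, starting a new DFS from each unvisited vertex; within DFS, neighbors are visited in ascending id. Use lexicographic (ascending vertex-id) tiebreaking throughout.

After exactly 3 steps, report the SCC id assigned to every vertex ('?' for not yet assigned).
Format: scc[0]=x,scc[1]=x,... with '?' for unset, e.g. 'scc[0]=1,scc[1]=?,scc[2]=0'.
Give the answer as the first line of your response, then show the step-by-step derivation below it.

scc[0]=0,scc[1]=1,scc[2]=?,scc[3]=?,scc[4]=?,scc[5]=?,scc[6]=?

step 1: low=(low[0]=0,low[1]=?,low[2]=?,low[3]=?,low[4]=?,low[5]=?,low[6]=?); scc=(scc[0]=0,scc[1]=?,scc[2]=?,scc[3]=?,scc[4]=?,scc[5]=?,scc[6]=?)
step 2: low=(low[0]=0,low[1]=1,low[2]=?,low[3]=?,low[4]=?,low[5]=?,low[6]=?); scc=(scc[0]=0,scc[1]=1,scc[2]=?,scc[3]=?,scc[4]=?,scc[5]=?,scc[6]=?)
step 3: low=(low[0]=0,low[1]=1,low[2]=2,low[3]=?,low[4]=2,low[5]=2,low[6]=?); scc=(scc[0]=0,scc[1]=1,scc[2]=?,scc[3]=?,scc[4]=?,scc[5]=?,scc[6]=?)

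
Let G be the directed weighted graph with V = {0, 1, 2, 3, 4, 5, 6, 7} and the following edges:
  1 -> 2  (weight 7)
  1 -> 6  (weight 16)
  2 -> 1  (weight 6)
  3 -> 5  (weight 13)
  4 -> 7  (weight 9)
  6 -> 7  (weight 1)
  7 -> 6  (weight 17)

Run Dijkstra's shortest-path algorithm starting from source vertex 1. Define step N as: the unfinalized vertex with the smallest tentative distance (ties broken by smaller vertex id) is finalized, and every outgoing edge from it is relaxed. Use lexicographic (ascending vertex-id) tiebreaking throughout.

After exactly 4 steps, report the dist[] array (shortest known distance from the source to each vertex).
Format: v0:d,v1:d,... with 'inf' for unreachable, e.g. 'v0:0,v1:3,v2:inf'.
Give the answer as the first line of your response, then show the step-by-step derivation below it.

v0:inf,v1:0,v2:7,v3:inf,v4:inf,v5:inf,v6:16,v7:17

step 1: dist = v0:inf,v1:0,v2:7,v3:inf,v4:inf,v5:inf,v6:16,v7:inf
step 2: dist = v0:inf,v1:0,v2:7,v3:inf,v4:inf,v5:inf,v6:16,v7:inf
step 3: dist = v0:inf,v1:0,v2:7,v3:inf,v4:inf,v5:inf,v6:16,v7:17
step 4: dist = v0:inf,v1:0,v2:7,v3:inf,v4:inf,v5:inf,v6:16,v7:17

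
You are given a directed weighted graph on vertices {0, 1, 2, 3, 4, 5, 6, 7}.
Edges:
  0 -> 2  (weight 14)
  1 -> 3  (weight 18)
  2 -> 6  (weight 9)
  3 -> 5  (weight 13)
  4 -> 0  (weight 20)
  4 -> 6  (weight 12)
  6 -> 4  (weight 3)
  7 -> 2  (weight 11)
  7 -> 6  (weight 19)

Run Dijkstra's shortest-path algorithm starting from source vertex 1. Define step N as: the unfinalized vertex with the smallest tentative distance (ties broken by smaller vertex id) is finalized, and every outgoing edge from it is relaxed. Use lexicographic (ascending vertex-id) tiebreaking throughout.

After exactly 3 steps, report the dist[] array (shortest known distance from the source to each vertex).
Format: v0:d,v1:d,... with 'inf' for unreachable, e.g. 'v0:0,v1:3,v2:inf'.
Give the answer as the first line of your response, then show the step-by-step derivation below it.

v0:inf,v1:0,v2:inf,v3:18,v4:inf,v5:31,v6:inf,v7:inf

step 1: dist = v0:inf,v1:0,v2:inf,v3:18,v4:inf,v5:inf,v6:inf,v7:inf
step 2: dist = v0:inf,v1:0,v2:inf,v3:18,v4:inf,v5:31,v6:inf,v7:inf
step 3: dist = v0:inf,v1:0,v2:inf,v3:18,v4:inf,v5:31,v6:inf,v7:inf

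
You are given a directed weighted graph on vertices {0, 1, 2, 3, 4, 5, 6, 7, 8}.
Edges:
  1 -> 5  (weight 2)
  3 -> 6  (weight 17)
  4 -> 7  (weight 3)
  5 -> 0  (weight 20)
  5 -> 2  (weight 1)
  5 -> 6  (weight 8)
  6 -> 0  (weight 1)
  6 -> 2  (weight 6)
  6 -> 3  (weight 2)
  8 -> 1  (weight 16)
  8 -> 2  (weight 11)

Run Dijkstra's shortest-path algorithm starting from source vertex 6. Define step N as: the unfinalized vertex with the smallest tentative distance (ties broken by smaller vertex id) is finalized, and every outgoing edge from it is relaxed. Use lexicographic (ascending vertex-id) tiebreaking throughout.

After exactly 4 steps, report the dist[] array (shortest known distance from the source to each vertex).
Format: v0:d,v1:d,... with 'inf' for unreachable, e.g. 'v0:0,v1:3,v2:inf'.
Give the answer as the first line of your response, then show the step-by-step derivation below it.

v0:1,v1:inf,v2:6,v3:2,v4:inf,v5:inf,v6:0,v7:inf,v8:inf

step 1: dist = v0:1,v1:inf,v2:6,v3:2,v4:inf,v5:inf,v6:0,v7:inf,v8:inf
step 2: dist = v0:1,v1:inf,v2:6,v3:2,v4:inf,v5:inf,v6:0,v7:inf,v8:inf
step 3: dist = v0:1,v1:inf,v2:6,v3:2,v4:inf,v5:inf,v6:0,v7:inf,v8:inf
step 4: dist = v0:1,v1:inf,v2:6,v3:2,v4:inf,v5:inf,v6:0,v7:inf,v8:inf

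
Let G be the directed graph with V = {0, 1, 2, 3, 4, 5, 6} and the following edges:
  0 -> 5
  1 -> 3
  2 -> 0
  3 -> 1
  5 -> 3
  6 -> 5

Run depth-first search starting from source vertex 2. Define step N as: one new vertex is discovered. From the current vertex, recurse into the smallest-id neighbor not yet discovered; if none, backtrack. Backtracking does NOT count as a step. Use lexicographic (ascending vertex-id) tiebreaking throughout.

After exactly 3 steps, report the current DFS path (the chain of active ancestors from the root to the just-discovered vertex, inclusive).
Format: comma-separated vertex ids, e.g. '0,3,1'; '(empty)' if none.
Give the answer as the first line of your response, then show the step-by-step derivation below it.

2,0,5

step 1: discover 2; path=2; order=2
step 2: discover 0; path=2>0; order=2,0
step 3: discover 5; path=2>0>5; order=2,0,5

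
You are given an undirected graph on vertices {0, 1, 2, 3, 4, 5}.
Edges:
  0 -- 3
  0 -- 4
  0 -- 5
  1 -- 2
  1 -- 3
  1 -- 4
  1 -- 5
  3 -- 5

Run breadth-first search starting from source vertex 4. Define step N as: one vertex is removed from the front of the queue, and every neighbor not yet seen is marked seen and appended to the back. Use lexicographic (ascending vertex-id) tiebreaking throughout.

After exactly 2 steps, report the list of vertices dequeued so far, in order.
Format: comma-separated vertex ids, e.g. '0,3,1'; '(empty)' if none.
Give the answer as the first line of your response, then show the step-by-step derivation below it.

4,0

step 1: dequeue 4; queue=[0,1]; order=4
step 2: dequeue 0; queue=[1,3,5]; order=4,0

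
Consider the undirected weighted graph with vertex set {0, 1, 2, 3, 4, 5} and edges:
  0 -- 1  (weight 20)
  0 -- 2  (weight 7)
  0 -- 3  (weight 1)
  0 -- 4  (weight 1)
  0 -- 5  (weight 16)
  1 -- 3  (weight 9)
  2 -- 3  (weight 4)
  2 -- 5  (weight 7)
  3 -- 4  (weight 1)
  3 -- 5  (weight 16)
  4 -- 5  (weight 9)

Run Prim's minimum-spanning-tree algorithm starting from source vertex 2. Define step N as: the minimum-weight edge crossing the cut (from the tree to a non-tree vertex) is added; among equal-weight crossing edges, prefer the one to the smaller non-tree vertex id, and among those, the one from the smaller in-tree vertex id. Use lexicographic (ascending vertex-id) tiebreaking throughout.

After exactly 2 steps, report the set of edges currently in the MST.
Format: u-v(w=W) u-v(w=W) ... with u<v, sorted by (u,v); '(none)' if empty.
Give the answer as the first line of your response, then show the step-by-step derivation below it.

0-3(w=1) 2-3(w=4)

step 1: add edge 2-3 (w=4); MST = {2-3(w=4)}
step 2: add edge 0-3 (w=1); MST = {0-3(w=1) 2-3(w=4)}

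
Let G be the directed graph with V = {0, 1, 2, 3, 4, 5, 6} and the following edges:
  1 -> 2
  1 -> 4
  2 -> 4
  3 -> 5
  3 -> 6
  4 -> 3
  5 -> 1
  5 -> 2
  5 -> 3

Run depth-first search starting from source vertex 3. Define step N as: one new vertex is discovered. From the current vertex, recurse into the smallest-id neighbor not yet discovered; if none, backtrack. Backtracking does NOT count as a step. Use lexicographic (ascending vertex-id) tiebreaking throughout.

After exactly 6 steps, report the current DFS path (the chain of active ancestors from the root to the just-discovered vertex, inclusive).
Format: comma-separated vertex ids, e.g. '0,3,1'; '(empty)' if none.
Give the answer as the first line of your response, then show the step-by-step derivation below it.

3,6

step 1: discover 3; path=3; order=3
step 2: discover 5; path=3>5; order=3,5
step 3: discover 1; path=3>5>1; order=3,5,1
step 4: discover 2; path=3>5>1>2; order=3,5,1,2
step 5: discover 4; path=3>5>1>2>4; order=3,5,1,2,4
step 6: discover 6; path=3>6; order=3,5,1,2,4,6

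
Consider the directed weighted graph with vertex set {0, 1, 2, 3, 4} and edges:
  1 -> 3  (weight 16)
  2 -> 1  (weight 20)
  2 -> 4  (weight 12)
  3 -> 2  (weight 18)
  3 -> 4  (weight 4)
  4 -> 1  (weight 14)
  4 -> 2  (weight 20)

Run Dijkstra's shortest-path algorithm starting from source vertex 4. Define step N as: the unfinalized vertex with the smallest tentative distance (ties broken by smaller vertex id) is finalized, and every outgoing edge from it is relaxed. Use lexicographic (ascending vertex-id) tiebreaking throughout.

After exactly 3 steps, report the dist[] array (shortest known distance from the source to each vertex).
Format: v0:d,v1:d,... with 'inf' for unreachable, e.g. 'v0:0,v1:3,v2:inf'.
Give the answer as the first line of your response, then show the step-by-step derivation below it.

v0:inf,v1:14,v2:20,v3:30,v4:0

step 1: dist = v0:inf,v1:14,v2:20,v3:inf,v4:0
step 2: dist = v0:inf,v1:14,v2:20,v3:30,v4:0
step 3: dist = v0:inf,v1:14,v2:20,v3:30,v4:0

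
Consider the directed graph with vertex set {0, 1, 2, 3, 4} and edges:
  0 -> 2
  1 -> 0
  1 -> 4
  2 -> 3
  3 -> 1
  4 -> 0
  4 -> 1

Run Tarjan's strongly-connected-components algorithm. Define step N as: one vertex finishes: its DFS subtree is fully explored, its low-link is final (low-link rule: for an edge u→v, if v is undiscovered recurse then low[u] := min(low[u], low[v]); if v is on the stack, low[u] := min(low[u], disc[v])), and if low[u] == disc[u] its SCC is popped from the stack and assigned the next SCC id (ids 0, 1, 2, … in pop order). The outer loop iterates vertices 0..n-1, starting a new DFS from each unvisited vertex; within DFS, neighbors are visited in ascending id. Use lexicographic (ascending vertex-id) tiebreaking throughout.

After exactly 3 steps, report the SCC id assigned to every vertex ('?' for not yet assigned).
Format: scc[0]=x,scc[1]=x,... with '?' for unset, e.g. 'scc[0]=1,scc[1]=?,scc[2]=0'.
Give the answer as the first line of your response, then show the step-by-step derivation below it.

scc[0]=?,scc[1]=?,scc[2]=?,scc[3]=?,scc[4]=?

step 1: low=(low[0]=0,low[1]=0,low[2]=1,low[3]=2,low[4]=0); scc=(scc[0]=?,scc[1]=?,scc[2]=?,scc[3]=?,scc[4]=?)
step 2: low=(low[0]=0,low[1]=0,low[2]=1,low[3]=2,low[4]=0); scc=(scc[0]=?,scc[1]=?,scc[2]=?,scc[3]=?,scc[4]=?)
step 3: low=(low[0]=0,low[1]=0,low[2]=1,low[3]=0,low[4]=0); scc=(scc[0]=?,scc[1]=?,scc[2]=?,scc[3]=?,scc[4]=?)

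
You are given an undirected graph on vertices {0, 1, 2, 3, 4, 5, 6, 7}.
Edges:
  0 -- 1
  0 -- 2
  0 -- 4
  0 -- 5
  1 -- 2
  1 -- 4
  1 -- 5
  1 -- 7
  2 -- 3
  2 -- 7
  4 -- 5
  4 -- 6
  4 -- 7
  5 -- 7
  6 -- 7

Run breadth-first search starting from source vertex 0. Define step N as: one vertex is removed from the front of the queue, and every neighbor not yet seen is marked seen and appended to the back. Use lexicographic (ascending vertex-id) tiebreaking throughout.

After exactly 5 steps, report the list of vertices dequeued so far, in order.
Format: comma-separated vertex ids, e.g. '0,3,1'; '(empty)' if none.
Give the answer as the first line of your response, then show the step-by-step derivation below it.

0,1,2,4,5

step 1: dequeue 0; queue=[1,2,4,5]; order=0
step 2: dequeue 1; queue=[2,4,5,7]; order=0,1
step 3: dequeue 2; queue=[4,5,7,3]; order=0,1,2
step 4: dequeue 4; queue=[5,7,3,6]; order=0,1,2,4
step 5: dequeue 5; queue=[7,3,6]; order=0,1,2,4,5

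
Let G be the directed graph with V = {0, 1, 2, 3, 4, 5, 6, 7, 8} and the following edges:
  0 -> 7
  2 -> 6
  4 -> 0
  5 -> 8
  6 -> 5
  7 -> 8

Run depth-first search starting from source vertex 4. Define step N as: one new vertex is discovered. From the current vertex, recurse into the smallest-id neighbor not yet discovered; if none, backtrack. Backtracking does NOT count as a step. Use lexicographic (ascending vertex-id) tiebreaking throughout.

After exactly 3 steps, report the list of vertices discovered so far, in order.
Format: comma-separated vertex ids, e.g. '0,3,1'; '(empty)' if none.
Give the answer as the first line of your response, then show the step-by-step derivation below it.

4,0,7

step 1: discover 4; path=4; order=4
step 2: discover 0; path=4>0; order=4,0
step 3: discover 7; path=4>0>7; order=4,0,7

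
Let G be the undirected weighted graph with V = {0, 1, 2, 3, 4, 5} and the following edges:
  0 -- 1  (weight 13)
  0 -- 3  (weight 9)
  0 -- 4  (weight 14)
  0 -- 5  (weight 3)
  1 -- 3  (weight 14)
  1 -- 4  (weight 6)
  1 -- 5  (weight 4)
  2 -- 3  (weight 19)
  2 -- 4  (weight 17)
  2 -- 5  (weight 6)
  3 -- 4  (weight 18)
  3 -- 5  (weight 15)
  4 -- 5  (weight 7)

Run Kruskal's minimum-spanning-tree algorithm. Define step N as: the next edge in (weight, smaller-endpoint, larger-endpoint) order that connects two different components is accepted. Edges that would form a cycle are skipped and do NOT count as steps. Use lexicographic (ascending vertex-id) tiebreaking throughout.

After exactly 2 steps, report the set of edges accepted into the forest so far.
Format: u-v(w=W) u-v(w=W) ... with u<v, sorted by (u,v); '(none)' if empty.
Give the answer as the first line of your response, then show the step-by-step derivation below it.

0-5(w=3) 1-5(w=4)

step 1: add edge 0-5 (w=3); MST = {0-5(w=3)}
step 2: add edge 1-5 (w=4); MST = {0-5(w=3) 1-5(w=4)}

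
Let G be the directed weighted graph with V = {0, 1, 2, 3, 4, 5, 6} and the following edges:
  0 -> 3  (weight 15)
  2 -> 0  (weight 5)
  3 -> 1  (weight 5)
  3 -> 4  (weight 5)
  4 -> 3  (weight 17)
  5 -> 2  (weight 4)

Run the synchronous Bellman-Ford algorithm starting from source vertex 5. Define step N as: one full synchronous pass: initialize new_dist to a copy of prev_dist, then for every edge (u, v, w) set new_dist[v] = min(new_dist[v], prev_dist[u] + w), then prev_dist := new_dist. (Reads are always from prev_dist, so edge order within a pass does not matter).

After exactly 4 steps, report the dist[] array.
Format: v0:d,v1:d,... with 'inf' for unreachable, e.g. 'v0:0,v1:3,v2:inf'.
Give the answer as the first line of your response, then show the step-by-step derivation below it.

v0:9,v1:29,v2:4,v3:24,v4:29,v5:0,v6:inf

step 1: dist = v0:inf,v1:inf,v2:4,v3:inf,v4:inf,v5:0,v6:inf
step 2: dist = v0:9,v1:inf,v2:4,v3:inf,v4:inf,v5:0,v6:inf
step 3: dist = v0:9,v1:inf,v2:4,v3:24,v4:inf,v5:0,v6:inf
step 4: dist = v0:9,v1:29,v2:4,v3:24,v4:29,v5:0,v6:inf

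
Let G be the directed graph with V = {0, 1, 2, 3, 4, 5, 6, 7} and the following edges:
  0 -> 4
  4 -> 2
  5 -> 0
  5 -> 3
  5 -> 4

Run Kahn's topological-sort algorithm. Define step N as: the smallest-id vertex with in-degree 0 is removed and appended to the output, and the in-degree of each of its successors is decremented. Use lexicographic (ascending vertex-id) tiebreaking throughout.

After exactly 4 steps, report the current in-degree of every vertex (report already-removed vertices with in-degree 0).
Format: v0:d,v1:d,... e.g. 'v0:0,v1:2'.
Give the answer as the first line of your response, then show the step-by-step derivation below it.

v0:0,v1:0,v2:1,v3:0,v4:0,v5:0,v6:0,v7:0

step 1: output 1; order=[1]; indeg=(1,0,1,1,2,0,0,0)
step 2: output 5; order=[1,5]; indeg=(0,0,1,0,1,0,0,0)
step 3: output 0; order=[1,5,0]; indeg=(0,0,1,0,0,0,0,0)
step 4: output 3; order=[1,5,0,3]; indeg=(0,0,1,0,0,0,0,0)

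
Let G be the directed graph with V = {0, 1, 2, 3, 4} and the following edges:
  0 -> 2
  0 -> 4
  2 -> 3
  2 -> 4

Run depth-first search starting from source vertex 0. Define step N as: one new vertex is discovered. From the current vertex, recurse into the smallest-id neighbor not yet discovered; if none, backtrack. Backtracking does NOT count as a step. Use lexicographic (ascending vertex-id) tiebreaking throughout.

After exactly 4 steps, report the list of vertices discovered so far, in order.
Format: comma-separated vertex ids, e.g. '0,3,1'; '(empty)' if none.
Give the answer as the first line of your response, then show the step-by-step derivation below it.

0,2,3,4

step 1: discover 0; path=0; order=0
step 2: discover 2; path=0>2; order=0,2
step 3: discover 3; path=0>2>3; order=0,2,3
step 4: discover 4; path=0>2>4; order=0,2,3,4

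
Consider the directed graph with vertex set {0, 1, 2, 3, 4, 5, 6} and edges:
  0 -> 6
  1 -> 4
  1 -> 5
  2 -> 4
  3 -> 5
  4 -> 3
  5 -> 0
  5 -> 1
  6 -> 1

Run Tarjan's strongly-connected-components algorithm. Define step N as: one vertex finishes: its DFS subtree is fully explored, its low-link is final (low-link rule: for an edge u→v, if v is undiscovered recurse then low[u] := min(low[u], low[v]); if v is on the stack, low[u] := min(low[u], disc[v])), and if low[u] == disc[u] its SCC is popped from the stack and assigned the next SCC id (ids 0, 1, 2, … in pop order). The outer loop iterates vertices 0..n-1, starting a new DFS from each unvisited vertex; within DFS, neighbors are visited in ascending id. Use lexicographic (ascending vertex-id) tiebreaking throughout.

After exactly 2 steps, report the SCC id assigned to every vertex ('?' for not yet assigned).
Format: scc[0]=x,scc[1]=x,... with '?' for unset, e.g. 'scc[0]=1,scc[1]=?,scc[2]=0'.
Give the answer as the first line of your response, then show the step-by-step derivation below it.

scc[0]=?,scc[1]=?,scc[2]=?,scc[3]=?,scc[4]=?,scc[5]=?,scc[6]=?

step 1: low=(low[0]=0,low[1]=2,low[2]=?,low[3]=4,low[4]=3,low[5]=0,low[6]=1); scc=(scc[0]=?,scc[1]=?,scc[2]=?,scc[3]=?,scc[4]=?,scc[5]=?,scc[6]=?)
step 2: low=(low[0]=0,low[1]=2,low[2]=?,low[3]=0,low[4]=3,low[5]=0,low[6]=1); scc=(scc[0]=?,scc[1]=?,scc[2]=?,scc[3]=?,scc[4]=?,scc[5]=?,scc[6]=?)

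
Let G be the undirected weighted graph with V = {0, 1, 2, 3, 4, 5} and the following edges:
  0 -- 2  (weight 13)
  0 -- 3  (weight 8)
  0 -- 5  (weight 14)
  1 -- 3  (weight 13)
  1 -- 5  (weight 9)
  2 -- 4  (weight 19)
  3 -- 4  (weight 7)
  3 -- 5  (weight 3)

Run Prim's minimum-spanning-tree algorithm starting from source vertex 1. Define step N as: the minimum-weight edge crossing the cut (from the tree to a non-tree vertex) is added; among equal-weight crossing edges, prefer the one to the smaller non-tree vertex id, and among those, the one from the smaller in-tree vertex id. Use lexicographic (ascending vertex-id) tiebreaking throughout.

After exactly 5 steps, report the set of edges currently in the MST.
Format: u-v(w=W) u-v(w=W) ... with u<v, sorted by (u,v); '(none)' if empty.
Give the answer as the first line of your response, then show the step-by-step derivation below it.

0-2(w=13) 0-3(w=8) 1-5(w=9) 3-4(w=7) 3-5(w=3)

step 1: add edge 1-5 (w=9); MST = {1-5(w=9)}
step 2: add edge 3-5 (w=3); MST = {1-5(w=9) 3-5(w=3)}
step 3: add edge 3-4 (w=7); MST = {1-5(w=9) 3-4(w=7) 3-5(w=3)}
step 4: add edge 0-3 (w=8); MST = {0-3(w=8) 1-5(w=9) 3-4(w=7) 3-5(w=3)}
step 5: add edge 0-2 (w=13); MST = {0-2(w=13) 0-3(w=8) 1-5(w=9) 3-4(w=7) 3-5(w=3)}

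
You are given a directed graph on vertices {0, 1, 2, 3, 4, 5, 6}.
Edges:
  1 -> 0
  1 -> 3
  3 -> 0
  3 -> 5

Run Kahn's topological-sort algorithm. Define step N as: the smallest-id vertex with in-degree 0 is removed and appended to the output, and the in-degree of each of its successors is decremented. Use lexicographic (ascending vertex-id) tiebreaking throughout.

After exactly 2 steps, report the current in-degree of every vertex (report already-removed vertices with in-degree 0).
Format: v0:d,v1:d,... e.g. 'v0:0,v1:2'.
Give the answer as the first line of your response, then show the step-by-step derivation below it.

v0:1,v1:0,v2:0,v3:0,v4:0,v5:1,v6:0

step 1: output 1; order=[1]; indeg=(1,0,0,0,0,1,0)
step 2: output 2; order=[1,2]; indeg=(1,0,0,0,0,1,0)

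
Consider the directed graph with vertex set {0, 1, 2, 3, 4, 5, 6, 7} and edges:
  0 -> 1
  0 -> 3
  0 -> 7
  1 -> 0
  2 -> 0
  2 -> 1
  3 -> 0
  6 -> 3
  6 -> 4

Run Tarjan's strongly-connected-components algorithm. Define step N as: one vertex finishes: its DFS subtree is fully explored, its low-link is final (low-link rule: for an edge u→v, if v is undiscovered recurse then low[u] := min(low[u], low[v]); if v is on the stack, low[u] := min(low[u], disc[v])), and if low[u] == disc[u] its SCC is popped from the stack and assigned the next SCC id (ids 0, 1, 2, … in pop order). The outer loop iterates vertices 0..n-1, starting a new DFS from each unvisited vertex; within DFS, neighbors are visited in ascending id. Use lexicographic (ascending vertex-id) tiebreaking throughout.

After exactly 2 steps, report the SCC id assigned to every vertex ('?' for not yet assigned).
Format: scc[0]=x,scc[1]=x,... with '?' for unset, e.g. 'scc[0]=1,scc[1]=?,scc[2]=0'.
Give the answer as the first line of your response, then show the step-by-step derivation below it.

scc[0]=?,scc[1]=?,scc[2]=?,scc[3]=?,scc[4]=?,scc[5]=?,scc[6]=?,scc[7]=?

step 1: low=(low[0]=0,low[1]=0,low[2]=?,low[3]=?,low[4]=?,low[5]=?,low[6]=?,low[7]=?); scc=(scc[0]=?,scc[1]=?,scc[2]=?,scc[3]=?,scc[4]=?,scc[5]=?,scc[6]=?,scc[7]=?)
step 2: low=(low[0]=0,low[1]=0,low[2]=?,low[3]=0,low[4]=?,low[5]=?,low[6]=?,low[7]=?); scc=(scc[0]=?,scc[1]=?,scc[2]=?,scc[3]=?,scc[4]=?,scc[5]=?,scc[6]=?,scc[7]=?)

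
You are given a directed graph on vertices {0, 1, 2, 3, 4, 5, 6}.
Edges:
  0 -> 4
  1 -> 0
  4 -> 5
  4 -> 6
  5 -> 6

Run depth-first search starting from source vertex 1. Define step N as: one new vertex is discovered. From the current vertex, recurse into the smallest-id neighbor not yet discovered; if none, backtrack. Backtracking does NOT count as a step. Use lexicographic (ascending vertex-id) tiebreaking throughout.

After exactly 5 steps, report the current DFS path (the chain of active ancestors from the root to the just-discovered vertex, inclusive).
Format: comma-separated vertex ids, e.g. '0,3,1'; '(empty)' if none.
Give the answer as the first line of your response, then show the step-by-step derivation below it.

1,0,4,5,6

step 1: discover 1; path=1; order=1
step 2: discover 0; path=1>0; order=1,0
step 3: discover 4; path=1>0>4; order=1,0,4
step 4: discover 5; path=1>0>4>5; order=1,0,4,5
step 5: discover 6; path=1>0>4>5>6; order=1,0,4,5,6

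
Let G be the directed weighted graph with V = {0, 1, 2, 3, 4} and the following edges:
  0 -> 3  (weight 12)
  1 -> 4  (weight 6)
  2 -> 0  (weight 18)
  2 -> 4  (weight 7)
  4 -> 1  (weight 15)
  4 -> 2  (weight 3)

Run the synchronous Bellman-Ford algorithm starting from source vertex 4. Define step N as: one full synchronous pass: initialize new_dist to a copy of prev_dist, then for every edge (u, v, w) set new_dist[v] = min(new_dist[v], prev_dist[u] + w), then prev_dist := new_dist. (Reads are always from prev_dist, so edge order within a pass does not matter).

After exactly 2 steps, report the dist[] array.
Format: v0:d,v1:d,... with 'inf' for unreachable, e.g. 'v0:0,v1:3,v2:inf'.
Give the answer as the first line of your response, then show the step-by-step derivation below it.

v0:21,v1:15,v2:3,v3:inf,v4:0

step 1: dist = v0:inf,v1:15,v2:3,v3:inf,v4:0
step 2: dist = v0:21,v1:15,v2:3,v3:inf,v4:0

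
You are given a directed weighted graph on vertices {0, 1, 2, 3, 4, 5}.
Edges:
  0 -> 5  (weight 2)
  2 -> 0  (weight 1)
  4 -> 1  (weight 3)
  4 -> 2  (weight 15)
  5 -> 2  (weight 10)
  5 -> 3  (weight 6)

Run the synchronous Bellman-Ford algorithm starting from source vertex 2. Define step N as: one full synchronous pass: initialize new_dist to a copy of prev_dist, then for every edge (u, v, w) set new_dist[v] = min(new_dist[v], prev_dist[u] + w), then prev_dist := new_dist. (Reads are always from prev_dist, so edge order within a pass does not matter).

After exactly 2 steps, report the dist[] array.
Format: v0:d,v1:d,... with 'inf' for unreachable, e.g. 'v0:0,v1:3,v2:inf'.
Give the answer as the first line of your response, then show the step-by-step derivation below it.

v0:1,v1:inf,v2:0,v3:inf,v4:inf,v5:3

step 1: dist = v0:1,v1:inf,v2:0,v3:inf,v4:inf,v5:inf
step 2: dist = v0:1,v1:inf,v2:0,v3:inf,v4:inf,v5:3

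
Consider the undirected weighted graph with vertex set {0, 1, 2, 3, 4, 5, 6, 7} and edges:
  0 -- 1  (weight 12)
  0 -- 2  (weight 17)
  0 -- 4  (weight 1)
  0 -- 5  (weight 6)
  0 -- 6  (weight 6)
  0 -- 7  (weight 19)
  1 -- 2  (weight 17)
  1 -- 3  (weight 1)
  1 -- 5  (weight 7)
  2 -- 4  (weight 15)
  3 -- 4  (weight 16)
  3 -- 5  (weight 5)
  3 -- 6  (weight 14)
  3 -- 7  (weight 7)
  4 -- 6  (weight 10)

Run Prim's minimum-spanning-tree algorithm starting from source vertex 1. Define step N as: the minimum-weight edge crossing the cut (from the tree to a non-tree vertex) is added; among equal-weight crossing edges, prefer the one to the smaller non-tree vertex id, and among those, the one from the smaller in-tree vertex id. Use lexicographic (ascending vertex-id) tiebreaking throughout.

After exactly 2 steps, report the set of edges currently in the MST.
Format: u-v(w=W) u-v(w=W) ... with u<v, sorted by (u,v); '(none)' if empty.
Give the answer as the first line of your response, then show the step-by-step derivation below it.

1-3(w=1) 3-5(w=5)

step 1: add edge 1-3 (w=1); MST = {1-3(w=1)}
step 2: add edge 3-5 (w=5); MST = {1-3(w=1) 3-5(w=5)}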